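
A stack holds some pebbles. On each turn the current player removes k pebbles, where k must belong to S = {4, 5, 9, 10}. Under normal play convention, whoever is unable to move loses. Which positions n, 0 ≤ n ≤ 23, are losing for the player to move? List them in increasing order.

n :  0  1  2  3  4  5  6  7  8  9 10 11 12 13 14 15 16 17 18 19 20 21 22 23
G :  0  0  0  0  1  1  1  1  2  2  2  2  3  3  0  0  0  0  1  1  1  1  2  2
P-positions are exactly the n with G(n) = 0.

0, 1, 2, 3, 14, 15, 16, 17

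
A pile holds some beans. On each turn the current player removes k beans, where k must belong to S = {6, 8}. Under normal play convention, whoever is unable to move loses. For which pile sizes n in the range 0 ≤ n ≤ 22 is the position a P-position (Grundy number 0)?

n :  0  1  2  3  4  5  6  7  8  9 10 11 12 13 14 15 16 17 18 19 20 21 22
G :  0  0  0  0  0  0  1  1  1  1  1  1  2  2  0  0  0  0  0  0  1  1  1
P-positions are exactly the n with G(n) = 0.

0, 1, 2, 3, 4, 5, 14, 15, 16, 17, 18, 19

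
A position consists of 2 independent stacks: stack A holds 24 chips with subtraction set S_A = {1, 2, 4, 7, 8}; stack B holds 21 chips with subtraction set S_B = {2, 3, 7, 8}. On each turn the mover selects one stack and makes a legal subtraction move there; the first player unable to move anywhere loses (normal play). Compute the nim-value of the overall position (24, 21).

Stack A, S = {1, 2, 4, 7, 8}:
n :  0  1  2  3  4  5  6  7  8  9 10 11 12 13 14 15 16 17 18 19 20 21 22 23 24
G :  0  1  2  0  1  2  0  1  2  0  1  2  0  1  2  0  1  2  0  1  2  0  1  2  0
G_A(24) = 0.
Stack B, S = {2, 3, 7, 8}:
G(0) = 0
G(1) = mex{} = 0
G(2) = mex{0} = 1
G(3) = mex{0,0} = 1
G(4) = mex{1,0} = 2
G(5) = mex{1,1} = 0
G(6) = mex{2,1} = 0
G(7) = mex{0,2,0} = 1
G(8) = mex{0,0,0,0} = 1
G(9) = mex{1,0,1,0} = 2
G(10) = mex{1,1,1,1} = 0
G(11) = mex{2,1,2,1} = 0
G(12) = mex{0,2,0,2} = 1
G(13) = mex{0,0,0,0} = 1
G(14) = mex{1,0,1,0} = 2
G(15) = mex{1,1,1,1} = 0
G(16) = mex{2,1,2,1} = 0
G(17) = mex{0,2,0,2} = 1
G(18) = mex{0,0,0,0} = 1
G(19) = mex{1,0,1,0} = 2
G(20) = mex{1,1,1,1} = 0
G(21) = mex{2,1,2,1} = 0
G_B(21) = 0.
Combined Grundy value = 0 ⊕ 0 = 0.

0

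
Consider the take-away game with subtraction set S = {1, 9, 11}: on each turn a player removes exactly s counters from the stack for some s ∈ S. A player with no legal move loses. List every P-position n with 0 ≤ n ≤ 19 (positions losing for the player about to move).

G(0) = 0
G(1) = mex{0} = 1
G(2) = mex{1} = 0
G(3) = mex{0} = 1
G(4) = mex{1} = 0
G(5) = mex{0} = 1
G(6) = mex{1} = 0
G(7) = mex{0} = 1
G(8) = mex{1} = 0
G(9) = mex{0,0} = 1
G(10) = mex{1,1} = 0
G(11) = mex{0,0,0} = 1
G(12) = mex{1,1,1} = 0
G(13) = mex{0,0,0} = 1
G(14) = mex{1,1,1} = 0
G(15) = mex{0,0,0} = 1
G(16) = mex{1,1,1} = 0
G(17) = mex{0,0,0} = 1
G(18) = mex{1,1,1} = 0
G(19) = mex{0,0,0} = 1
P-positions are exactly the n with G(n) = 0.

0, 2, 4, 6, 8, 10, 12, 14, 16, 18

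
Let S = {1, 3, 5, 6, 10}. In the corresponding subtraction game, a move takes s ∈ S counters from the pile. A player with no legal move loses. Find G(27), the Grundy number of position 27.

n :  0  1  2  3  4  5  6  7  8  9 10 11 12 13 14 15 16 17 18 19 20 21 22 23 24 25 26 27
G :  0  1  0  1  0  1  2  3  2  3  2  0  1  0  1  0  1  2  3  2  3  2  0  1  0  1  0  1

1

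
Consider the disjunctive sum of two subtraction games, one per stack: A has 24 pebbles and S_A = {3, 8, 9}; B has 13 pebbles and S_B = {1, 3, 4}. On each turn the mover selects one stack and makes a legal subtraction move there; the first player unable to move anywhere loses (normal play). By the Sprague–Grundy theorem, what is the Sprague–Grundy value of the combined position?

2

Stack A, S = {3, 8, 9}:
G(0) = 0
G(1) = mex{} = 0
G(2) = mex{} = 0
G(3) = mex{0} = 1
G(4) = mex{0} = 1
G(5) = mex{0} = 1
G(6) = mex{1} = 0
G(7) = mex{1} = 0
G(8) = mex{1,0} = 2
G(9) = mex{0,0,0} = 1
G(10) = mex{0,0,0} = 1
G(11) = mex{2,1,0} = 3
G(12) = mex{1,1,1} = 0
G(13) = mex{1,1,1} = 0
G(14) = mex{3,0,1} = 2
G(15) = mex{0,0,0} = 1
G(16) = mex{0,2,0} = 1
G(17) = mex{2,1,2} = 0
G(18) = mex{1,1,1} = 0
G(19) = mex{1,3,1} = 0
G(20) = mex{0,0,3} = 1
G(21) = mex{0,0,0} = 1
G(22) = mex{0,2,0} = 1
G(23) = mex{1,1,2} = 0
G(24) = mex{1,1,1} = 0
G_A(24) = 0.
Stack B, S = {1, 3, 4}:
G(0) = 0
G(1) = mex{0} = 1
G(2) = mex{1} = 0
G(3) = mex{0,0} = 1
G(4) = mex{1,1,0} = 2
G(5) = mex{2,0,1} = 3
G(6) = mex{3,1,0} = 2
G(7) = mex{2,2,1} = 0
G(8) = mex{0,3,2} = 1
G(9) = mex{1,2,3} = 0
G(10) = mex{0,0,2} = 1
G(11) = mex{1,1,0} = 2
G(12) = mex{2,0,1} = 3
G(13) = mex{3,1,0} = 2
G_B(13) = 2.
Combined Grundy value = 0 ⊕ 2 = 2.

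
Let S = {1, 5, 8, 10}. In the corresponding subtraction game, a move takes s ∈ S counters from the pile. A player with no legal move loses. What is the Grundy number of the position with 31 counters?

1

n :  0  1  2  3  4  5  6  7  8  9 10 11 12 13 14 15 16 17 18 19 20 21 22 23 24 25 26 27 28 29 30 31
G :  0  1  0  1  0  1  0  1  2  3  2  3  2  0  1  0  1  0  1  0  1  2  3  2  3  2  0  1  0  1  0  1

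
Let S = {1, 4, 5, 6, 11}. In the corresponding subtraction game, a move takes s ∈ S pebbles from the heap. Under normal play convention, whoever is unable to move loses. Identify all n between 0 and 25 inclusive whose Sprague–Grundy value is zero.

0, 2, 9, 12, 19, 21

n :  0  1  2  3  4  5  6  7  8  9 10 11 12 13 14 15 16 17 18 19 20 21 22 23 24 25
G :  0  1  0  1  2  3  2  3  4  0  1  4  0  1  2  3  2  3  4  0  1  0  1  2  3  4
P-positions are exactly the n with G(n) = 0.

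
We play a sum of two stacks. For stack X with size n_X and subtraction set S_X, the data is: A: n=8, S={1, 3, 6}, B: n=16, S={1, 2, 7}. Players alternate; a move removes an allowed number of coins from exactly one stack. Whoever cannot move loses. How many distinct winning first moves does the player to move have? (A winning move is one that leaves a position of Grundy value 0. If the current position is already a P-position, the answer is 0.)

Stack A, S = {1, 3, 6}:
G(0) = 0
G(1) = mex{0} = 1
G(2) = mex{1} = 0
G(3) = mex{0,0} = 1
G(4) = mex{1,1} = 0
G(5) = mex{0,0} = 1
G(6) = mex{1,1,0} = 2
G(7) = mex{2,0,1} = 3
G(8) = mex{3,1,0} = 2
G_A(8) = 2.
Stack B, S = {1, 2, 7}:
n :  0  1  2  3  4  5  6  7  8  9 10 11 12 13 14 15 16
G :  0  1  2  0  1  2  0  1  2  0  1  2  0  1  2  0  1
G_B(16) = 1.
Combined Grundy value = 2 ⊕ 1 = 3.
A winning move leaves total XOR = 0, i.e. changes one component's Grundy value g to g ⊕ X where X is the current total.
Stack A: need g' = 2⊕3 = 1. Options: 8−1→G=3, 8−3→G=1, 8−6→G=0. Hits: 1.
Stack B: need g' = 1⊕3 = 2. Options: 16−1→G=0, 16−2→G=2, 16−7→G=0. Hits: 1.

2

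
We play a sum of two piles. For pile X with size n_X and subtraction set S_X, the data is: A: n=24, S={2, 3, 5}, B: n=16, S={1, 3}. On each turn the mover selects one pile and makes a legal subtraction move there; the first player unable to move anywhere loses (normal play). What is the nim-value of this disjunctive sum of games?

Pile A, S = {2, 3, 5}:
G(0) = 0
G(1) = mex{} = 0
G(2) = mex{0} = 1
G(3) = mex{0,0} = 1
G(4) = mex{1,0} = 2
G(5) = mex{1,1,0} = 2
G(6) = mex{2,1,0} = 3
G(7) = mex{2,2,1} = 0
G(8) = mex{3,2,1} = 0
G(9) = mex{0,3,2} = 1
G(10) = mex{0,0,2} = 1
G(11) = mex{1,0,3} = 2
G(12) = mex{1,1,0} = 2
G(13) = mex{2,1,0} = 3
G(14) = mex{2,2,1} = 0
G(15) = mex{3,2,1} = 0
G(16) = mex{0,3,2} = 1
G(17) = mex{0,0,2} = 1
G(18) = mex{1,0,3} = 2
G(19) = mex{1,1,0} = 2
G(20) = mex{2,1,0} = 3
G(21) = mex{2,2,1} = 0
G(22) = mex{3,2,1} = 0
G(23) = mex{0,3,2} = 1
G(24) = mex{0,0,2} = 1
G_A(24) = 1.
Pile B, S = {1, 3}:
n :  0  1  2  3  4  5  6  7  8  9 10 11 12 13 14 15 16
G :  0  1  0  1  0  1  0  1  0  1  0  1  0  1  0  1  0
G_B(16) = 0.
Combined Grundy value = 1 ⊕ 0 = 1.

1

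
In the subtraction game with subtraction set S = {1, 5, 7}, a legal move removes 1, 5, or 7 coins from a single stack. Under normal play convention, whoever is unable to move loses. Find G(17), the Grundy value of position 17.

1

G(0) = 0
G(1) = mex{0} = 1
G(2) = mex{1} = 0
G(3) = mex{0} = 1
G(4) = mex{1} = 0
G(5) = mex{0,0} = 1
G(6) = mex{1,1} = 0
G(7) = mex{0,0,0} = 1
G(8) = mex{1,1,1} = 0
G(9) = mex{0,0,0} = 1
G(10) = mex{1,1,1} = 0
G(11) = mex{0,0,0} = 1
G(12) = mex{1,1,1} = 0
G(13) = mex{0,0,0} = 1
G(14) = mex{1,1,1} = 0
G(15) = mex{0,0,0} = 1
G(16) = mex{1,1,1} = 0
G(17) = mex{0,0,0} = 1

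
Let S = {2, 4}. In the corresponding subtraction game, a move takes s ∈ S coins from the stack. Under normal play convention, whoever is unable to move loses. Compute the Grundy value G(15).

G(0) = 0
G(1) = mex{} = 0
G(2) = mex{0} = 1
G(3) = mex{0} = 1
G(4) = mex{1,0} = 2
G(5) = mex{1,0} = 2
G(6) = mex{2,1} = 0
G(7) = mex{2,1} = 0
G(8) = mex{0,2} = 1
G(9) = mex{0,2} = 1
G(10) = mex{1,0} = 2
G(11) = mex{1,0} = 2
G(12) = mex{2,1} = 0
G(13) = mex{2,1} = 0
G(14) = mex{0,2} = 1
G(15) = mex{0,2} = 1

1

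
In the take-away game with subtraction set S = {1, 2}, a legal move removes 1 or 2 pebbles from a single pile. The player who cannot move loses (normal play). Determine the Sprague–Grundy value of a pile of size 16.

n :  0  1  2  3  4  5  6  7  8  9 10 11 12 13 14 15 16
G :  0  1  2  0  1  2  0  1  2  0  1  2  0  1  2  0  1

1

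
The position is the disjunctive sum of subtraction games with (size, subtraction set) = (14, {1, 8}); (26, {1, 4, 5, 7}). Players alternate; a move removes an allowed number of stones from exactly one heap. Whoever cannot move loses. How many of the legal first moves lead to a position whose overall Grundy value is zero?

Heap A, S = {1, 8}:
n :  0  1  2  3  4  5  6  7  8  9 10 11 12 13 14
G :  0  1  0  1  0  1  0  1  2  0  1  0  1  0  1
G_A(14) = 1.
Heap B, S = {1, 4, 5, 7}:
G(0) = 0
G(1) = mex{0} = 1
G(2) = mex{1} = 0
G(3) = mex{0} = 1
G(4) = mex{1,0} = 2
G(5) = mex{2,1,0} = 3
G(6) = mex{3,0,1} = 2
G(7) = mex{2,1,0,0} = 3
G(8) = mex{3,2,1,1} = 0
G(9) = mex{0,3,2,0} = 1
G(10) = mex{1,2,3,1} = 0
G(11) = mex{0,3,2,2} = 1
G(12) = mex{1,0,3,3} = 2
G(13) = mex{2,1,0,2} = 3
G(14) = mex{3,0,1,3} = 2
G(15) = mex{2,1,0,0} = 3
G(16) = mex{3,2,1,1} = 0
G(17) = mex{0,3,2,0} = 1
G(18) = mex{1,2,3,1} = 0
G(19) = mex{0,3,2,2} = 1
G(20) = mex{1,0,3,3} = 2
G(21) = mex{2,1,0,2} = 3
G(22) = mex{3,0,1,3} = 2
G(23) = mex{2,1,0,0} = 3
G(24) = mex{3,2,1,1} = 0
G(25) = mex{0,3,2,0} = 1
G(26) = mex{1,2,3,1} = 0
G_B(26) = 0.
Combined Grundy value = 1 ⊕ 0 = 1.
A winning move leaves total XOR = 0, i.e. changes one component's Grundy value g to g ⊕ X where X is the current total.
Heap A: need g' = 1⊕1 = 0. Options: 14−1→G=0, 14−8→G=0. Hits: 2.
Heap B: need g' = 0⊕1 = 1. Options: 26−1→G=1, 26−4→G=2, 26−5→G=3, 26−7→G=1. Hits: 2.

4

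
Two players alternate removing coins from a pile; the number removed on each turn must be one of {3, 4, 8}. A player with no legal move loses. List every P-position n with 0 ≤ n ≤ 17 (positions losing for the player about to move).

0, 1, 2, 7, 12, 13, 14

G(0) = 0
G(1) = mex{} = 0
G(2) = mex{} = 0
G(3) = mex{0} = 1
G(4) = mex{0,0} = 1
G(5) = mex{0,0} = 1
G(6) = mex{1,0} = 2
G(7) = mex{1,1} = 0
G(8) = mex{1,1,0} = 2
G(9) = mex{2,1,0} = 3
G(10) = mex{0,2,0} = 1
G(11) = mex{2,0,1} = 3
G(12) = mex{3,2,1} = 0
G(13) = mex{1,3,1} = 0
G(14) = mex{3,1,2} = 0
G(15) = mex{0,3,0} = 1
G(16) = mex{0,0,2} = 1
G(17) = mex{0,0,3} = 1
P-positions are exactly the n with G(n) = 0.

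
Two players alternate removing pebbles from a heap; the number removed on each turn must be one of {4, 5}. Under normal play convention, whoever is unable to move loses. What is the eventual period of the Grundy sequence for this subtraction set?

n :  0  1  2  3  4  5  6  7  8  9 10 11 12 13 14 15 16 17 18 19
G :  0  0  0  0  1  1  1  1  2  0  0  0  0  1  1  1  1  2  0  0
G(n+9) = G(n) holds for n = 0,…,4 (a full window of length max(S) = 5), so the sequence is purely periodic with period 9.

9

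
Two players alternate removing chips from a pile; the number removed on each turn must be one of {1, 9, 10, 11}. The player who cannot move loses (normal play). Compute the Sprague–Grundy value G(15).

3

G(0) = 0
G(1) = mex{0} = 1
G(2) = mex{1} = 0
G(3) = mex{0} = 1
G(4) = mex{1} = 0
G(5) = mex{0} = 1
G(6) = mex{1} = 0
G(7) = mex{0} = 1
G(8) = mex{1} = 0
G(9) = mex{0,0} = 1
G(10) = mex{1,1,0} = 2
G(11) = mex{2,0,1,0} = 3
G(12) = mex{3,1,0,1} = 2
G(13) = mex{2,0,1,0} = 3
G(14) = mex{3,1,0,1} = 2
G(15) = mex{2,0,1,0} = 3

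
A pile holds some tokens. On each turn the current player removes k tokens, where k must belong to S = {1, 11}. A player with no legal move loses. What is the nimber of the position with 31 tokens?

n :  0  1  2  3  4  5  6  7  8  9 10 11 12 13 14 15 16 17 18 19 20 21 22 23 24 25 26 27 28 29 30 31
G :  0  1  0  1  0  1  0  1  0  1  0  1  0  1  0  1  0  1  0  1  0  1  0  1  0  1  0  1  0  1  0  1

1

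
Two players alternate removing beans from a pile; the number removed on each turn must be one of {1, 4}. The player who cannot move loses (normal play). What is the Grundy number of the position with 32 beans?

n :  0  1  2  3  4  5  6  7  8  9 10 11 12 13 14 15 16 17 18 19 20 21 22 23 24 25 26 27 28 29 30 31 32
G :  0  1  0  1  2  0  1  0  1  2  0  1  0  1  2  0  1  0  1  2  0  1  0  1  2  0  1  0  1  2  0  1  0

0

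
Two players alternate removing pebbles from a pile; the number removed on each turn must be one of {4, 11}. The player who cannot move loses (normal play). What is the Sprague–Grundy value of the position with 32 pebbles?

0

G(0) = 0
G(1) = mex{} = 0
G(2) = mex{} = 0
G(3) = mex{} = 0
G(4) = mex{0} = 1
G(5) = mex{0} = 1
G(6) = mex{0} = 1
G(7) = mex{0} = 1
G(8) = mex{1} = 0
G(9) = mex{1} = 0
G(10) = mex{1} = 0
G(11) = mex{1,0} = 2
G(12) = mex{0,0} = 1
G(13) = mex{0,0} = 1
G(14) = mex{0,0} = 1
G(15) = mex{2,1} = 0
G(16) = mex{1,1} = 0
G(17) = mex{1,1} = 0
G(18) = mex{1,1} = 0
G(19) = mex{0,0} = 1
G(20) = mex{0,0} = 1
G(21) = mex{0,0} = 1
G(22) = mex{0,2} = 1
G(23) = mex{1,1} = 0
G(24) = mex{1,1} = 0
G(25) = mex{1,1} = 0
G(26) = mex{1,0} = 2
G(27) = mex{0,0} = 1
G(28) = mex{0,0} = 1
G(29) = mex{0,0} = 1
G(30) = mex{2,1} = 0
G(31) = mex{1,1} = 0
G(32) = mex{1,1} = 0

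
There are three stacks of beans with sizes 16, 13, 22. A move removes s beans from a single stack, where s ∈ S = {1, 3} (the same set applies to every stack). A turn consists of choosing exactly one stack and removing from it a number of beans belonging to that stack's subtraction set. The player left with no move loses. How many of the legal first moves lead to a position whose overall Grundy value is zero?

6

All stacks use S = {1, 3}:
n :  0  1  2  3  4  5  6  7  8  9 10 11 12 13 14 15 16 17 18 19 20 21 22
G :  0  1  0  1  0  1  0  1  0  1  0  1  0  1  0  1  0  1  0  1  0  1  0
Stack A: G(16) = 0.
Stack B: G(13) = 1.
Stack C: G(22) = 0.
Combined Grundy value = 0 ⊕ 1 ⊕ 0 = 1.
A winning move leaves total XOR = 0, i.e. changes one component's Grundy value g to g ⊕ X where X is the current total.
Stack A: need g' = 0⊕1 = 1. Options: 16−1→G=1, 16−3→G=1. Hits: 2.
Stack B: need g' = 1⊕1 = 0. Options: 13−1→G=0, 13−3→G=0. Hits: 2.
Stack C: need g' = 0⊕1 = 1. Options: 22−1→G=1, 22−3→G=1. Hits: 2.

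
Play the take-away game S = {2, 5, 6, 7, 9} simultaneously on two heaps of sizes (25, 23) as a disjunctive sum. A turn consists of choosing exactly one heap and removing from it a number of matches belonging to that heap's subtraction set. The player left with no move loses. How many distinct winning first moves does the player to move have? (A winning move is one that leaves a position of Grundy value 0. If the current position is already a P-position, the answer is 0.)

All heaps use S = {2, 5, 6, 7, 9}:
G(0) = 0
G(1) = mex{} = 0
G(2) = mex{0} = 1
G(3) = mex{0} = 1
G(4) = mex{1} = 0
G(5) = mex{1,0} = 2
G(6) = mex{0,0,0} = 1
G(7) = mex{2,1,0,0} = 3
G(8) = mex{1,1,1,0} = 2
G(9) = mex{3,0,1,1,0} = 2
G(10) = mex{2,2,0,1,0} = 3
G(11) = mex{2,1,2,0,1} = 3
G(12) = mex{3,3,1,2,1} = 0
G(13) = mex{3,2,3,1,0} = 4
G(14) = mex{0,2,2,3,2} = 1
G(15) = mex{4,3,2,2,1} = 0
G(16) = mex{1,3,3,2,3} = 0
G(17) = mex{0,0,3,3,2} = 1
G(18) = mex{0,4,0,3,2} = 1
G(19) = mex{1,1,4,0,3} = 2
G(20) = mex{1,0,1,4,3} = 2
G(21) = mex{2,0,0,1,0} = 3
G(22) = mex{2,1,0,0,4} = 3
G(23) = mex{3,1,1,0,1} = 2
G(24) = mex{3,2,1,1,0} = 4
G(25) = mex{2,2,2,1,0} = 3
Heap A: G(25) = 3.
Heap B: G(23) = 2.
Combined Grundy value = 3 ⊕ 2 = 1.
A winning move leaves total XOR = 0, i.e. changes one component's Grundy value g to g ⊕ X where X is the current total.
Heap A: need g' = 3⊕1 = 2. Options: 25−2→G=2, 25−5→G=2, 25−6→G=2, 25−7→G=1, 25−9→G=0. Hits: 3.
Heap B: need g' = 2⊕1 = 3. Options: 23−2→G=3, 23−5→G=1, 23−6→G=1, 23−7→G=0, 23−9→G=1. Hits: 1.

4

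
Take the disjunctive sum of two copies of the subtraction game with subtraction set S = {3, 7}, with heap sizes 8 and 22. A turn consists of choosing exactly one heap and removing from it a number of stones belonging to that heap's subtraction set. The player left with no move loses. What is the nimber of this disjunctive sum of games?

All heaps use S = {3, 7}:
G(0) = 0
G(1) = mex{} = 0
G(2) = mex{} = 0
G(3) = mex{0} = 1
G(4) = mex{0} = 1
G(5) = mex{0} = 1
G(6) = mex{1} = 0
G(7) = mex{1,0} = 2
G(8) = mex{1,0} = 2
G(9) = mex{0,0} = 1
G(10) = mex{2,1} = 0
G(11) = mex{2,1} = 0
G(12) = mex{1,1} = 0
G(13) = mex{0,0} = 1
G(14) = mex{0,2} = 1
G(15) = mex{0,2} = 1
G(16) = mex{1,1} = 0
G(17) = mex{1,0} = 2
G(18) = mex{1,0} = 2
G(19) = mex{0,0} = 1
G(20) = mex{2,1} = 0
G(21) = mex{2,1} = 0
G(22) = mex{1,1} = 0
Heap A: G(8) = 2.
Heap B: G(22) = 0.
Combined Grundy value = 2 ⊕ 0 = 2.

2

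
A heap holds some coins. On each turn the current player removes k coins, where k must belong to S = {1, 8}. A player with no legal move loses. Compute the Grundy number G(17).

n :  0  1  2  3  4  5  6  7  8  9 10 11 12 13 14 15 16 17
G :  0  1  0  1  0  1  0  1  2  0  1  0  1  0  1  0  1  2

2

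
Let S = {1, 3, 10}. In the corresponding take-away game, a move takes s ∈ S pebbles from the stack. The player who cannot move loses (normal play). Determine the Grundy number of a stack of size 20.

1

G(0) = 0
G(1) = mex{0} = 1
G(2) = mex{1} = 0
G(3) = mex{0,0} = 1
G(4) = mex{1,1} = 0
G(5) = mex{0,0} = 1
G(6) = mex{1,1} = 0
G(7) = mex{0,0} = 1
G(8) = mex{1,1} = 0
G(9) = mex{0,0} = 1
G(10) = mex{1,1,0} = 2
G(11) = mex{2,0,1} = 3
G(12) = mex{3,1,0} = 2
G(13) = mex{2,2,1} = 0
G(14) = mex{0,3,0} = 1
G(15) = mex{1,2,1} = 0
G(16) = mex{0,0,0} = 1
G(17) = mex{1,1,1} = 0
G(18) = mex{0,0,0} = 1
G(19) = mex{1,1,1} = 0
G(20) = mex{0,0,2} = 1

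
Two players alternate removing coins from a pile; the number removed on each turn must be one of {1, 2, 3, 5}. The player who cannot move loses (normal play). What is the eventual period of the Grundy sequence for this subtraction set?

4

G(0) = 0
G(1) = mex{0} = 1
G(2) = mex{1,0} = 2
G(3) = mex{2,1,0} = 3
G(4) = mex{3,2,1} = 0
G(5) = mex{0,3,2,0} = 1
G(6) = mex{1,0,3,1} = 2
G(7) = mex{2,1,0,2} = 3
G(8) = mex{3,2,1,3} = 0
G(9) = mex{0,3,2,0} = 1
G(10) = mex{1,0,3,1} = 2
G(11) = mex{2,1,0,2} = 3
G(12) = mex{3,2,1,3} = 0
G(13) = mex{0,3,2,0} = 1
G(14) = mex{1,0,3,1} = 2
G(n+4) = G(n) holds for n = 0,…,4 (a full window of length max(S) = 5), so the sequence is purely periodic with period 4.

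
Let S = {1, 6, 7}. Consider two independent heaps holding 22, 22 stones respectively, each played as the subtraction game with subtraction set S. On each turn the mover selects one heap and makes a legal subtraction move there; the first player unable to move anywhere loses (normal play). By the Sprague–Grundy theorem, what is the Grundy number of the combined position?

All heaps use S = {1, 6, 7}:
G(0) = 0
G(1) = mex{0} = 1
G(2) = mex{1} = 0
G(3) = mex{0} = 1
G(4) = mex{1} = 0
G(5) = mex{0} = 1
G(6) = mex{1,0} = 2
G(7) = mex{2,1,0} = 3
G(8) = mex{3,0,1} = 2
G(9) = mex{2,1,0} = 3
G(10) = mex{3,0,1} = 2
G(11) = mex{2,1,0} = 3
G(12) = mex{3,2,1} = 0
G(13) = mex{0,3,2} = 1
G(14) = mex{1,2,3} = 0
G(15) = mex{0,3,2} = 1
G(16) = mex{1,2,3} = 0
G(17) = mex{0,3,2} = 1
G(18) = mex{1,0,3} = 2
G(19) = mex{2,1,0} = 3
G(20) = mex{3,0,1} = 2
G(21) = mex{2,1,0} = 3
G(22) = mex{3,0,1} = 2
Heap A: G(22) = 2.
Heap B: G(22) = 2.
Combined Grundy value = 2 ⊕ 2 = 0.

0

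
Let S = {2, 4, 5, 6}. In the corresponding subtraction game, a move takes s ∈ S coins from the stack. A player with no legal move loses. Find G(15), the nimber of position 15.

3

n :  0  1  2  3  4  5  6  7  8  9 10 11 12 13 14 15
G :  0  0  1  1  2  2  3  3  0  0  1  1  2  2  3  3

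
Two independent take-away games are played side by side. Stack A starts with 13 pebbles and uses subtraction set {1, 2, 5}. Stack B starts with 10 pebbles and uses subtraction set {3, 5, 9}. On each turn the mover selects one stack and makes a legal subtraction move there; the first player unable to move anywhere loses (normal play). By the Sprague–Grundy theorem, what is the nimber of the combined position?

2

Stack A, S = {1, 2, 5}:
n :  0  1  2  3  4  5  6  7  8  9 10 11 12 13
G :  0  1  2  0  1  2  0  1  2  0  1  2  0  1
G_A(13) = 1.
Stack B, S = {3, 5, 9}:
n :  0  1  2  3  4  5  6  7  8  9 10
G :  0  0  0  1  1  1  2  2  0  3  3
G_B(10) = 3.
Combined Grundy value = 1 ⊕ 3 = 2.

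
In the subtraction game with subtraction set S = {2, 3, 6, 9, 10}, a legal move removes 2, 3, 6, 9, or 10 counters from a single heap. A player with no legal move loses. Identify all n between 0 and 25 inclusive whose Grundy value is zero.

n :  0  1  2  3  4  5  6  7  8  9 10 11 12 13 14 15 16 17 18 19 20 21 22 23 24 25
G :  0  0  1  1  2  0  3  1  2  2  3  3  0  0  1  1  2  0  3  1  2  2  3  3  0  0
P-positions are exactly the n with G(n) = 0.

0, 1, 5, 12, 13, 17, 24, 25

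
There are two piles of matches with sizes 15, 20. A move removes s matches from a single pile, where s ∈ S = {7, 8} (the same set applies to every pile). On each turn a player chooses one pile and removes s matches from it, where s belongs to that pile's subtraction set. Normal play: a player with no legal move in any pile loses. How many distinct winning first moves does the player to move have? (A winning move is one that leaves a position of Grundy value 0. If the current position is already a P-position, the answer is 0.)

0

All piles use S = {7, 8}:
n :  0  1  2  3  4  5  6  7  8  9 10 11 12 13 14 15 16 17 18 19 20
G :  0  0  0  0  0  0  0  1  1  1  1  1  1  1  2  0  0  0  0  0  0
Pile A: G(15) = 0.
Pile B: G(20) = 0.
Combined Grundy value = 0 ⊕ 0 = 0.
A winning move leaves total XOR = 0, i.e. changes one component's Grundy value g to g ⊕ X where X is the current total.
Pile A: target g' = 0⊕0 = 0, but every legal move changes the Grundy value (mex property), so 0 moves.
Pile B: target g' = 0⊕0 = 0, but every legal move changes the Grundy value (mex property), so 0 moves.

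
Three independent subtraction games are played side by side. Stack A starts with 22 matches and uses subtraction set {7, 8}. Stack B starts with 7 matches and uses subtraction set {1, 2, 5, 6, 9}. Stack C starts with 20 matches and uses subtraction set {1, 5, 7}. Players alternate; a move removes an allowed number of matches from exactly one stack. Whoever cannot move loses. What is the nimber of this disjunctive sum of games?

1

Stack A, S = {7, 8}:
n :  0  1  2  3  4  5  6  7  8  9 10 11 12 13 14 15 16 17 18 19 20 21 22
G :  0  0  0  0  0  0  0  1  1  1  1  1  1  1  2  0  0  0  0  0  0  0  1
G_A(22) = 1.
Stack B, S = {1, 2, 5, 6, 9}:
G(0) = 0
G(1) = mex{0} = 1
G(2) = mex{1,0} = 2
G(3) = mex{2,1} = 0
G(4) = mex{0,2} = 1
G(5) = mex{1,0,0} = 2
G(6) = mex{2,1,1,0} = 3
G(7) = mex{3,2,2,1} = 0
G_B(7) = 0.
Stack C, S = {1, 5, 7}:
G(0) = 0
G(1) = mex{0} = 1
G(2) = mex{1} = 0
G(3) = mex{0} = 1
G(4) = mex{1} = 0
G(5) = mex{0,0} = 1
G(6) = mex{1,1} = 0
G(7) = mex{0,0,0} = 1
G(8) = mex{1,1,1} = 0
G(9) = mex{0,0,0} = 1
G(10) = mex{1,1,1} = 0
G(11) = mex{0,0,0} = 1
G(12) = mex{1,1,1} = 0
G(13) = mex{0,0,0} = 1
G(14) = mex{1,1,1} = 0
G(15) = mex{0,0,0} = 1
G(16) = mex{1,1,1} = 0
G(17) = mex{0,0,0} = 1
G(18) = mex{1,1,1} = 0
G(19) = mex{0,0,0} = 1
G(20) = mex{1,1,1} = 0
G_C(20) = 0.
Combined Grundy value = 1 ⊕ 0 ⊕ 0 = 1.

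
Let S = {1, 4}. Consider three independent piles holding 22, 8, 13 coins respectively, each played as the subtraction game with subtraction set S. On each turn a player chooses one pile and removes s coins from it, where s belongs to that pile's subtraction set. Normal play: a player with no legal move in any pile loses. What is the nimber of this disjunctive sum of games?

0

All piles use S = {1, 4}:
G(0) = 0
G(1) = mex{0} = 1
G(2) = mex{1} = 0
G(3) = mex{0} = 1
G(4) = mex{1,0} = 2
G(5) = mex{2,1} = 0
G(6) = mex{0,0} = 1
G(7) = mex{1,1} = 0
G(8) = mex{0,2} = 1
G(9) = mex{1,0} = 2
G(10) = mex{2,1} = 0
G(11) = mex{0,0} = 1
G(12) = mex{1,1} = 0
G(13) = mex{0,2} = 1
G(14) = mex{1,0} = 2
G(15) = mex{2,1} = 0
G(16) = mex{0,0} = 1
G(17) = mex{1,1} = 0
G(18) = mex{0,2} = 1
G(19) = mex{1,0} = 2
G(20) = mex{2,1} = 0
G(21) = mex{0,0} = 1
G(22) = mex{1,1} = 0
Pile A: G(22) = 0.
Pile B: G(8) = 1.
Pile C: G(13) = 1.
Combined Grundy value = 0 ⊕ 1 ⊕ 1 = 0.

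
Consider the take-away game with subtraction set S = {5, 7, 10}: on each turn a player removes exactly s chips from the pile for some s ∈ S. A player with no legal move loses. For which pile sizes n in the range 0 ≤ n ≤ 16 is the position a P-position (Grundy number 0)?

n :  0  1  2  3  4  5  6  7  8  9 10 11 12 13 14 15 16
G :  0  0  0  0  0  1  1  1  1  1  2  2  2  2  2  0  0
P-positions are exactly the n with G(n) = 0.

0, 1, 2, 3, 4, 15, 16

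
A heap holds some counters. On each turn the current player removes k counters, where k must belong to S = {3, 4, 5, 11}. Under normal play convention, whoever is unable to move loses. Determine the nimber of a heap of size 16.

G(0) = 0
G(1) = mex{} = 0
G(2) = mex{} = 0
G(3) = mex{0} = 1
G(4) = mex{0,0} = 1
G(5) = mex{0,0,0} = 1
G(6) = mex{1,0,0} = 2
G(7) = mex{1,1,0} = 2
G(8) = mex{1,1,1} = 0
G(9) = mex{2,1,1} = 0
G(10) = mex{2,2,1} = 0
G(11) = mex{0,2,2,0} = 1
G(12) = mex{0,0,2,0} = 1
G(13) = mex{0,0,0,0} = 1
G(14) = mex{1,0,0,1} = 2
G(15) = mex{1,1,0,1} = 2
G(16) = mex{1,1,1,1} = 0

0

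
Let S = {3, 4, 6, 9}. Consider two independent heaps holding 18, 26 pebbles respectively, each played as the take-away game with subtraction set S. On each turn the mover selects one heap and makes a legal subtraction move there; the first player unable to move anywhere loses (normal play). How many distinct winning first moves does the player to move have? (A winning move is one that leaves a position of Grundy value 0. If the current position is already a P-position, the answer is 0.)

All heaps use S = {3, 4, 6, 9}:
n :  0  1  2  3  4  5  6  7  8  9 10 11 12 13 14 15 16 17 18 19 20 21 22 23 24 25 26
G :  0  0  0  1  1  1  2  2  2  3  3  3  0  0  0  1  1  1  2  2  2  3  3  3  0  0  0
Heap A: G(18) = 2.
Heap B: G(26) = 0.
Combined Grundy value = 2 ⊕ 0 = 2.
A winning move leaves total XOR = 0, i.e. changes one component's Grundy value g to g ⊕ X where X is the current total.
Heap A: need g' = 2⊕2 = 0. Options: 18−3→G=1, 18−4→G=0, 18−6→G=0, 18−9→G=3. Hits: 2.
Heap B: need g' = 0⊕2 = 2. Options: 26−3→G=3, 26−4→G=3, 26−6→G=2, 26−9→G=1. Hits: 1.

3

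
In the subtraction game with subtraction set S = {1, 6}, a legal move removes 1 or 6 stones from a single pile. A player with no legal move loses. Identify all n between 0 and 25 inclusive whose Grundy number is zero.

0, 2, 4, 7, 9, 11, 14, 16, 18, 21, 23, 25

n :  0  1  2  3  4  5  6  7  8  9 10 11 12 13 14 15 16 17 18 19 20 21 22 23 24 25
G :  0  1  0  1  0  1  2  0  1  0  1  0  1  2  0  1  0  1  0  1  2  0  1  0  1  0
P-positions are exactly the n with G(n) = 0.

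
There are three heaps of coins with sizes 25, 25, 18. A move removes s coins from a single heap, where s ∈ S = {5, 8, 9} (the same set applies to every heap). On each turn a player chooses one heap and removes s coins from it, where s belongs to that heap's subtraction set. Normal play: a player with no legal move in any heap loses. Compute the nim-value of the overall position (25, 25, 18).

All heaps use S = {5, 8, 9}:
n :  0  1  2  3  4  5  6  7  8  9 10 11 12 13 14 15 16 17 18 19 20 21 22 23 24 25
G :  0  0  0  0  0  1  1  1  1  1  2  2  2  2  0  0  0  0  0  1  1  1  1  1  2  2
Heap A: G(25) = 2.
Heap B: G(25) = 2.
Heap C: G(18) = 0.
Combined Grundy value = 2 ⊕ 2 ⊕ 0 = 0.

0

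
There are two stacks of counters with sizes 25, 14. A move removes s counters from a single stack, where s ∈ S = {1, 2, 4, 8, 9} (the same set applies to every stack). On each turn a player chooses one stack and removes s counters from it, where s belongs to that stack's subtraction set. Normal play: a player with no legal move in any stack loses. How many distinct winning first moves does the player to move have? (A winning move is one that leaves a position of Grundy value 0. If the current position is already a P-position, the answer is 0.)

All stacks use S = {1, 2, 4, 8, 9}:
G(0) = 0
G(1) = mex{0} = 1
G(2) = mex{1,0} = 2
G(3) = mex{2,1} = 0
G(4) = mex{0,2,0} = 1
G(5) = mex{1,0,1} = 2
G(6) = mex{2,1,2} = 0
G(7) = mex{0,2,0} = 1
G(8) = mex{1,0,1,0} = 2
G(9) = mex{2,1,2,1,0} = 3
G(10) = mex{3,2,0,2,1} = 4
G(11) = mex{4,3,1,0,2} = 5
G(12) = mex{5,4,2,1,0} = 3
G(13) = mex{3,5,3,2,1} = 0
G(14) = mex{0,3,4,0,2} = 1
G(15) = mex{1,0,5,1,0} = 2
G(16) = mex{2,1,3,2,1} = 0
G(17) = mex{0,2,0,3,2} = 1
G(18) = mex{1,0,1,4,3} = 2
G(19) = mex{2,1,2,5,4} = 0
G(20) = mex{0,2,0,3,5} = 1
G(21) = mex{1,0,1,0,3} = 2
G(22) = mex{2,1,2,1,0} = 3
G(23) = mex{3,2,0,2,1} = 4
G(24) = mex{4,3,1,0,2} = 5
G(25) = mex{5,4,2,1,0} = 3
Stack A: G(25) = 3.
Stack B: G(14) = 1.
Combined Grundy value = 3 ⊕ 1 = 2.
A winning move leaves total XOR = 0, i.e. changes one component's Grundy value g to g ⊕ X where X is the current total.
Stack A: need g' = 3⊕2 = 1. Options: 25−1→G=5, 25−2→G=4, 25−4→G=2, 25−8→G=1, 25−9→G=0. Hits: 1.
Stack B: need g' = 1⊕2 = 3. Options: 14−1→G=0, 14−2→G=3, 14−4→G=4, 14−8→G=0, 14−9→G=2. Hits: 1.

2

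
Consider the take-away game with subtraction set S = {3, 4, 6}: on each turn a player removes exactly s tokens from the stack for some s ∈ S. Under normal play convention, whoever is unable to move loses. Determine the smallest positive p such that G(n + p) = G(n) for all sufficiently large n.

9

n :  0  1  2  3  4  5  6  7  8  9 10 11 12 13 14 15 16 17 18 19
G :  0  0  0  1  1  1  2  2  2  0  0  0  1  1  1  2  2  2  0  0
G(n+9) = G(n) holds for n = 0,…,5 (a full window of length max(S) = 6), so the sequence is purely periodic with period 9.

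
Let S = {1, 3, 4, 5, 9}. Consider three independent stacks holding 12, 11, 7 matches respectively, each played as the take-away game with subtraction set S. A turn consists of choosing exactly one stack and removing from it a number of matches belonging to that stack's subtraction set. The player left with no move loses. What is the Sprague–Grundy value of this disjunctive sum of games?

All stacks use S = {1, 3, 4, 5, 9}:
G(0) = 0
G(1) = mex{0} = 1
G(2) = mex{1} = 0
G(3) = mex{0,0} = 1
G(4) = mex{1,1,0} = 2
G(5) = mex{2,0,1,0} = 3
G(6) = mex{3,1,0,1} = 2
G(7) = mex{2,2,1,0} = 3
G(8) = mex{3,3,2,1} = 0
G(9) = mex{0,2,3,2,0} = 1
G(10) = mex{1,3,2,3,1} = 0
G(11) = mex{0,0,3,2,0} = 1
G(12) = mex{1,1,0,3,1} = 2
Stack A: G(12) = 2.
Stack B: G(11) = 1.
Stack C: G(7) = 3.
Combined Grundy value = 2 ⊕ 1 ⊕ 3 = 0.

0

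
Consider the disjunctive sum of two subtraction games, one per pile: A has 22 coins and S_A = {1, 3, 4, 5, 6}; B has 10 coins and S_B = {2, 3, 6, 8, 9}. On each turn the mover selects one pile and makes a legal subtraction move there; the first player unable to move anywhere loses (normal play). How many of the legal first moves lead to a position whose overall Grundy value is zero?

Pile A, S = {1, 3, 4, 5, 6}:
n :  0  1  2  3  4  5  6  7  8  9 10 11 12 13 14 15 16 17 18 19 20 21 22
G :  0  1  0  1  2  3  2  3  4  0  1  0  1  2  3  2  3  4  0  1  0  1  2
G_A(22) = 2.
Pile B, S = {2, 3, 6, 8, 9}:
G(0) = 0
G(1) = mex{} = 0
G(2) = mex{0} = 1
G(3) = mex{0,0} = 1
G(4) = mex{1,0} = 2
G(5) = mex{1,1} = 0
G(6) = mex{2,1,0} = 3
G(7) = mex{0,2,0} = 1
G(8) = mex{3,0,1,0} = 2
G(9) = mex{1,3,1,0,0} = 2
G(10) = mex{2,1,2,1,0} = 3
G_B(10) = 3.
Combined Grundy value = 2 ⊕ 3 = 1.
A winning move leaves total XOR = 0, i.e. changes one component's Grundy value g to g ⊕ X where X is the current total.
Pile A: need g' = 2⊕1 = 3. Options: 22−1→G=1, 22−3→G=1, 22−4→G=0, 22−5→G=4, 22−6→G=3. Hits: 1.
Pile B: need g' = 3⊕1 = 2. Options: 10−2→G=2, 10−3→G=1, 10−6→G=2, 10−8→G=1, 10−9→G=0. Hits: 2.

3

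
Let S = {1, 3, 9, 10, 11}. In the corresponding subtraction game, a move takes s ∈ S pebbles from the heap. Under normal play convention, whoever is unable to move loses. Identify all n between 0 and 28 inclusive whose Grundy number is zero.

n :  0  1  2  3  4  5  6  7  8  9 10 11 12 13 14 15 16 17 18 19 20 21 22 23 24 25 26 27 28
G :  0  1  0  1  0  1  0  1  0  1  2  3  2  3  2  3  2  3  2  3  0  1  0  1  0  1  0  1  0
P-positions are exactly the n with G(n) = 0.

0, 2, 4, 6, 8, 20, 22, 24, 26, 28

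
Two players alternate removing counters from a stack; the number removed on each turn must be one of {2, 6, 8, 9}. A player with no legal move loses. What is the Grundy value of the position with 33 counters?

1

G(0) = 0
G(1) = mex{} = 0
G(2) = mex{0} = 1
G(3) = mex{0} = 1
G(4) = mex{1} = 0
G(5) = mex{1} = 0
G(6) = mex{0,0} = 1
G(7) = mex{0,0} = 1
G(8) = mex{1,1,0} = 2
G(9) = mex{1,1,0,0} = 2
G(10) = mex{2,0,1,0} = 3
G(11) = mex{2,0,1,1} = 3
G(12) = mex{3,1,0,1} = 2
G(13) = mex{3,1,0,0} = 2
G(14) = mex{2,2,1,0} = 3
G(15) = mex{2,2,1,1} = 0
G(16) = mex{3,3,2,1} = 0
G(17) = mex{0,3,2,2} = 1
G(18) = mex{0,2,3,2} = 1
G(19) = mex{1,2,3,3} = 0
G(20) = mex{1,3,2,3} = 0
G(21) = mex{0,0,2,2} = 1
G(22) = mex{0,0,3,2} = 1
G(23) = mex{1,1,0,3} = 2
G(24) = mex{1,1,0,0} = 2
G(25) = mex{2,0,1,0} = 3
G(26) = mex{2,0,1,1} = 3
G(27) = mex{3,1,0,1} = 2
G(28) = mex{3,1,0,0} = 2
G(29) = mex{2,2,1,0} = 3
G(30) = mex{2,2,1,1} = 0
G(31) = mex{3,3,2,1} = 0
G(32) = mex{0,3,2,2} = 1
G(33) = mex{0,2,3,2} = 1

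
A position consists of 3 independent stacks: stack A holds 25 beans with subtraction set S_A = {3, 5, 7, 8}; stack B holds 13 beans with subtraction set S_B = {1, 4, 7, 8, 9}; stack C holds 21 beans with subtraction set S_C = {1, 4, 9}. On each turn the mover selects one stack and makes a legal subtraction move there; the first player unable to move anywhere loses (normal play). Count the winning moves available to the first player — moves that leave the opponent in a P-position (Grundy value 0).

3

Stack A, S = {3, 5, 7, 8}:
n :  0  1  2  3  4  5  6  7  8  9 10 11 12 13 14 15 16 17 18 19 20 21 22 23 24 25
G :  0  0  0  1  1  1  2  2  2  3  3  0  0  0  1  1  1  2  2  2  3  3  0  0  0  1
G_A(25) = 1.
Stack B, S = {1, 4, 7, 8, 9}:
n :  0  1  2  3  4  5  6  7  8  9 10 11 12 13
G :  0  1  0  1  2  0  1  2  3  2  3  4  5  3
G_B(13) = 3.
Stack C, S = {1, 4, 9}:
n :  0  1  2  3  4  5  6  7  8  9 10 11 12 13 14 15 16 17 18 19 20 21
G :  0  1  0  1  2  0  1  0  1  2  0  1  0  1  2  0  1  0  1  2  0  1
G_C(21) = 1.
Combined Grundy value = 1 ⊕ 3 ⊕ 1 = 3.
A winning move leaves total XOR = 0, i.e. changes one component's Grundy value g to g ⊕ X where X is the current total.
Stack A: need g' = 1⊕3 = 2. Options: 25−3→G=0, 25−5→G=3, 25−7→G=2, 25−8→G=2. Hits: 2.
Stack B: need g' = 3⊕3 = 0. Options: 13−1→G=5, 13−4→G=2, 13−7→G=1, 13−8→G=0, 13−9→G=2. Hits: 1.
Stack C: need g' = 1⊕3 = 2. Options: 21−1→G=0, 21−4→G=0, 21−9→G=0. Hits: 0.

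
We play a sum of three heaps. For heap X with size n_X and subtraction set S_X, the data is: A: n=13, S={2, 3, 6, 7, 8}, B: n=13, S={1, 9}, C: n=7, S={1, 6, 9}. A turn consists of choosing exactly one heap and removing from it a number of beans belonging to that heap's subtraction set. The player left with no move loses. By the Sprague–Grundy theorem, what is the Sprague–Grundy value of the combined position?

Heap A, S = {2, 3, 6, 7, 8}:
n :  0  1  2  3  4  5  6  7  8  9 10 11 12 13
G :  0  0  1  1  2  0  3  1  2  2  0  3  1  2
G_A(13) = 2.
Heap B, S = {1, 9}:
n :  0  1  2  3  4  5  6  7  8  9 10 11 12 13
G :  0  1  0  1  0  1  0  1  0  1  0  1  0  1
G_B(13) = 1.
Heap C, S = {1, 6, 9}:
G(0) = 0
G(1) = mex{0} = 1
G(2) = mex{1} = 0
G(3) = mex{0} = 1
G(4) = mex{1} = 0
G(5) = mex{0} = 1
G(6) = mex{1,0} = 2
G(7) = mex{2,1} = 0
G_C(7) = 0.
Combined Grundy value = 2 ⊕ 1 ⊕ 0 = 3.

3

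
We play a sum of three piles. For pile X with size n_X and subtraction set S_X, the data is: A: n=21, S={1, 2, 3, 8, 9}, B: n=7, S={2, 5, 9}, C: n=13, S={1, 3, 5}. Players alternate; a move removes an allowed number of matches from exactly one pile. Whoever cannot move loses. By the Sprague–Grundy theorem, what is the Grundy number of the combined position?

0

Pile A, S = {1, 2, 3, 8, 9}:
G(0) = 0
G(1) = mex{0} = 1
G(2) = mex{1,0} = 2
G(3) = mex{2,1,0} = 3
G(4) = mex{3,2,1} = 0
G(5) = mex{0,3,2} = 1
G(6) = mex{1,0,3} = 2
G(7) = mex{2,1,0} = 3
G(8) = mex{3,2,1,0} = 4
G(9) = mex{4,3,2,1,0} = 5
G(10) = mex{5,4,3,2,1} = 0
G(11) = mex{0,5,4,3,2} = 1
G(12) = mex{1,0,5,0,3} = 2
G(13) = mex{2,1,0,1,0} = 3
G(14) = mex{3,2,1,2,1} = 0
G(15) = mex{0,3,2,3,2} = 1
G(16) = mex{1,0,3,4,3} = 2
G(17) = mex{2,1,0,5,4} = 3
G(18) = mex{3,2,1,0,5} = 4
G(19) = mex{4,3,2,1,0} = 5
G(20) = mex{5,4,3,2,1} = 0
G(21) = mex{0,5,4,3,2} = 1
G_A(21) = 1.
Pile B, S = {2, 5, 9}:
G(0) = 0
G(1) = mex{} = 0
G(2) = mex{0} = 1
G(3) = mex{0} = 1
G(4) = mex{1} = 0
G(5) = mex{1,0} = 2
G(6) = mex{0,0} = 1
G(7) = mex{2,1} = 0
G_B(7) = 0.
Pile C, S = {1, 3, 5}:
n :  0  1  2  3  4  5  6  7  8  9 10 11 12 13
G :  0  1  0  1  0  1  0  1  0  1  0  1  0  1
G_C(13) = 1.
Combined Grundy value = 1 ⊕ 0 ⊕ 1 = 0.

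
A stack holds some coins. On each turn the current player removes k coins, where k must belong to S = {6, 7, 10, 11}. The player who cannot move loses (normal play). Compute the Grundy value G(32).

G(0) = 0
G(1) = mex{} = 0
G(2) = mex{} = 0
G(3) = mex{} = 0
G(4) = mex{} = 0
G(5) = mex{} = 0
G(6) = mex{0} = 1
G(7) = mex{0,0} = 1
G(8) = mex{0,0} = 1
G(9) = mex{0,0} = 1
G(10) = mex{0,0,0} = 1
G(11) = mex{0,0,0,0} = 1
G(12) = mex{1,0,0,0} = 2
G(13) = mex{1,1,0,0} = 2
G(14) = mex{1,1,0,0} = 2
G(15) = mex{1,1,0,0} = 2
G(16) = mex{1,1,1,0} = 2
G(17) = mex{1,1,1,1} = 0
G(18) = mex{2,1,1,1} = 0
G(19) = mex{2,2,1,1} = 0
G(20) = mex{2,2,1,1} = 0
G(21) = mex{2,2,1,1} = 0
G(22) = mex{2,2,2,1} = 0
G(23) = mex{0,2,2,2} = 1
G(24) = mex{0,0,2,2} = 1
G(25) = mex{0,0,2,2} = 1
G(26) = mex{0,0,2,2} = 1
G(27) = mex{0,0,0,2} = 1
G(28) = mex{0,0,0,0} = 1
G(29) = mex{1,0,0,0} = 2
G(30) = mex{1,1,0,0} = 2
G(31) = mex{1,1,0,0} = 2
G(32) = mex{1,1,0,0} = 2

2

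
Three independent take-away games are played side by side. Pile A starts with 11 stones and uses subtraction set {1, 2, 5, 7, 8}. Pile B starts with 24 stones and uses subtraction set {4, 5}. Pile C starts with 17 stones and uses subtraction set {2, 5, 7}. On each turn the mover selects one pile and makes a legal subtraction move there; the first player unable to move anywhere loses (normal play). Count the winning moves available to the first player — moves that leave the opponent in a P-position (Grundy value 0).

2

Pile A, S = {1, 2, 5, 7, 8}:
G(0) = 0
G(1) = mex{0} = 1
G(2) = mex{1,0} = 2
G(3) = mex{2,1} = 0
G(4) = mex{0,2} = 1
G(5) = mex{1,0,0} = 2
G(6) = mex{2,1,1} = 0
G(7) = mex{0,2,2,0} = 1
G(8) = mex{1,0,0,1,0} = 2
G(9) = mex{2,1,1,2,1} = 0
G(10) = mex{0,2,2,0,2} = 1
G(11) = mex{1,0,0,1,0} = 2
G_A(11) = 2.
Pile B, S = {4, 5}:
n :  0  1  2  3  4  5  6  7  8  9 10 11 12 13 14 15 16 17 18 19 20 21 22 23 24
G :  0  0  0  0  1  1  1  1  2  0  0  0  0  1  1  1  1  2  0  0  0  0  1  1  1
G_B(24) = 1.
Pile C, S = {2, 5, 7}:
n :  0  1  2  3  4  5  6  7  8  9 10 11 12 13 14 15 16 17
G :  0  0  1  1  0  2  1  3  2  2  0  3  1  0  0  1  1  2
G_C(17) = 2.
Combined Grundy value = 2 ⊕ 1 ⊕ 2 = 1.
A winning move leaves total XOR = 0, i.e. changes one component's Grundy value g to g ⊕ X where X is the current total.
Pile A: need g' = 2⊕1 = 3. Options: 11−1→G=1, 11−2→G=0, 11−5→G=0, 11−7→G=1, 11−8→G=0. Hits: 0.
Pile B: need g' = 1⊕1 = 0. Options: 24−4→G=0, 24−5→G=0. Hits: 2.
Pile C: need g' = 2⊕1 = 3. Options: 17−2→G=1, 17−5→G=1, 17−7→G=0. Hits: 0.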